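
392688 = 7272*54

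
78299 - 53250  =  25049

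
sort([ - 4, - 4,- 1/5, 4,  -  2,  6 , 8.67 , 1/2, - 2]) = [ - 4, - 4, - 2,- 2,-1/5, 1/2, 4, 6, 8.67 ]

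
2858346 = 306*9341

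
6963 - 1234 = 5729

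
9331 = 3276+6055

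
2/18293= 2/18293 = 0.00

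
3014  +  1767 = 4781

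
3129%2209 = 920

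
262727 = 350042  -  87315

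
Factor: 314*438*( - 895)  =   - 2^2*3^1*5^1*73^1*157^1*179^1=-123091140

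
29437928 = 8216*3583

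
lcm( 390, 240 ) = 3120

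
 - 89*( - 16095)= 1432455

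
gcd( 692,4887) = 1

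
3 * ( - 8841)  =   - 26523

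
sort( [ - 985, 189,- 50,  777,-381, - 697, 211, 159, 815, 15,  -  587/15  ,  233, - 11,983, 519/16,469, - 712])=[ - 985, - 712, - 697,  -  381, - 50, - 587/15, - 11, 15,519/16, 159,189,211, 233,469,  777, 815, 983]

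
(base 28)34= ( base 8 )130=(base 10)88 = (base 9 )107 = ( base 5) 323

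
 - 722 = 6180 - 6902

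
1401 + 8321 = 9722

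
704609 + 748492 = 1453101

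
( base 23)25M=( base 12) 837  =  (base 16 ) 4ab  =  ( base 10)1195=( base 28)1EJ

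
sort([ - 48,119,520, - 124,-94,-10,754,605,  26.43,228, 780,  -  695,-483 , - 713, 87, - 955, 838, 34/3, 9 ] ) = [-955, - 713,  -  695, - 483,-124, - 94,-48, - 10, 9,34/3,26.43,87,119,228,520,605,754,780, 838]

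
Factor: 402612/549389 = 2^2*3^1*7^1*17^( - 2)*1901^( - 1 )*4793^1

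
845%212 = 209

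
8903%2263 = 2114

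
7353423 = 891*8253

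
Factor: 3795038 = 2^1 * 13^1*145963^1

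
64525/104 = 64525/104 = 620.43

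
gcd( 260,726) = 2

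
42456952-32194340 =10262612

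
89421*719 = 64293699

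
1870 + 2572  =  4442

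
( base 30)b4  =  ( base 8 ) 516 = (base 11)284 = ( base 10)334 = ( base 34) 9S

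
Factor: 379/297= 3^(  -  3)*11^(-1)*379^1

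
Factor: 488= 2^3*61^1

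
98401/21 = 98401/21 = 4685.76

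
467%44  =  27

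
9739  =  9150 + 589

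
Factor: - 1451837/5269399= - 1451837^1 *5269399^(- 1)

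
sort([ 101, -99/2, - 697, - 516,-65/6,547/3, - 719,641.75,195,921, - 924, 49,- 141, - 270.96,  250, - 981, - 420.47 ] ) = [-981  , - 924, - 719, - 697, - 516, - 420.47,-270.96 , - 141, - 99/2, - 65/6,49,  101,547/3,195 , 250,641.75,921]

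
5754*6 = 34524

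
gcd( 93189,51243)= 3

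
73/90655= 73/90655 = 0.00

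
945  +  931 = 1876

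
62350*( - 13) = -810550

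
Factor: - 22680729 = - 3^4 * 280009^1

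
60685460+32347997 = 93033457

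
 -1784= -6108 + 4324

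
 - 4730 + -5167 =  - 9897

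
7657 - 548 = 7109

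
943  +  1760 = 2703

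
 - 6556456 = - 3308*1982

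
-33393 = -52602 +19209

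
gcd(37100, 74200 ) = 37100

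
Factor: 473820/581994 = 530/651 = 2^1 *3^ (  -  1)*5^1*7^( - 1)*31^( - 1)*53^1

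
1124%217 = 39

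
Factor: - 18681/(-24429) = 13^1*17^( - 1) = 13/17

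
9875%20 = 15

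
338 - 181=157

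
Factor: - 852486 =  - 2^1*3^1*47^1*  3023^1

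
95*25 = 2375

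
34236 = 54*634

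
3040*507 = 1541280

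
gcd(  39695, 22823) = 1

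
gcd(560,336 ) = 112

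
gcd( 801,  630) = 9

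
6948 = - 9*( - 772)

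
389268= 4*97317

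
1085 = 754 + 331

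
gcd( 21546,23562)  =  126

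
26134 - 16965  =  9169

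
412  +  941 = 1353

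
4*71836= 287344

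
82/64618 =41/32309=   0.00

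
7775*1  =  7775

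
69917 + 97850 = 167767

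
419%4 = 3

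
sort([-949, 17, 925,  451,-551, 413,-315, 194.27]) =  [ - 949,- 551, - 315,17, 194.27, 413, 451,925 ] 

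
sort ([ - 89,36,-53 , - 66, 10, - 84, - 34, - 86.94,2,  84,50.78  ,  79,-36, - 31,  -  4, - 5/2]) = [ - 89, - 86.94 , - 84, - 66 , -53, - 36, - 34, - 31, - 4,- 5/2, 2,10,36,50.78,79,84 ] 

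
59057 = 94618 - 35561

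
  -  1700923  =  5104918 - 6805841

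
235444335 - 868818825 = - 633374490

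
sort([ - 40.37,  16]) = [ -40.37, 16] 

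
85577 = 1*85577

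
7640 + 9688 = 17328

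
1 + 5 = 6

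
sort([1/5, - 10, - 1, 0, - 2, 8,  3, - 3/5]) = [ - 10, - 2, - 1,-3/5 , 0,  1/5, 3,8]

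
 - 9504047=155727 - 9659774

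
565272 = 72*7851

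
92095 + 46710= 138805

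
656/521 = 1 +135/521 = 1.26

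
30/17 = 1 + 13/17=1.76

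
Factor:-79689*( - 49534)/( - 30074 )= - 1973657463/15037  =  - 3^1*11^( - 1) * 101^1*263^1*1367^( - 1)*24767^1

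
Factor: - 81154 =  - 2^1*40577^1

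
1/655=1/655 = 0.00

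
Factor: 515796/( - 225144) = - 2^(  -  1) * 3^( -1 )*59^( - 1) *811^1 = -811/354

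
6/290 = 3/145 = 0.02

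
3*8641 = 25923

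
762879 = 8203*93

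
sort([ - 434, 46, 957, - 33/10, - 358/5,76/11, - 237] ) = [ - 434, - 237, - 358/5, - 33/10,76/11,46,957]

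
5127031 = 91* 56341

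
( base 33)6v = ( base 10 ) 229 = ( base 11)199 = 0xE5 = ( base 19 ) c1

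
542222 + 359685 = 901907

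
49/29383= 49/29383 = 0.00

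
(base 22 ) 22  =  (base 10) 46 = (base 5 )141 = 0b101110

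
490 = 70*7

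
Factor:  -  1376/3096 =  - 2^2*3^( -2) = -4/9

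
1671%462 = 285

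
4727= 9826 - 5099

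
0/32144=0  =  0.00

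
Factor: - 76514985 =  - 3^2 * 5^1*491^1*3463^1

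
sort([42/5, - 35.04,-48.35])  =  [ - 48.35,-35.04,42/5] 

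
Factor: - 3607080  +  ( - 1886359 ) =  - 7^2*112111^1=   -5493439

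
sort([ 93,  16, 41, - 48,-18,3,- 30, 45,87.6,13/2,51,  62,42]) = [-48, - 30, - 18,3, 13/2,16, 41,42,45,51,62,87.6,  93 ] 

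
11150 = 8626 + 2524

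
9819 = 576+9243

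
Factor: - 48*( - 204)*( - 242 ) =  - 2^7*3^2*11^2*17^1 = -2369664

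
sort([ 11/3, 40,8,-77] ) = [ - 77,11/3, 8, 40] 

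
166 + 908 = 1074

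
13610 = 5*2722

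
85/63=1 + 22/63= 1.35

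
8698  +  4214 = 12912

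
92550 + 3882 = 96432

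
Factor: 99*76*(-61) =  - 2^2*3^2*11^1*19^1*61^1=- 458964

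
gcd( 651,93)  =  93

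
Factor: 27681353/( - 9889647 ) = -3^(-1)*7^1*103^1*113^ (-1)*29173^( - 1)*38393^1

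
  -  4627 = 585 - 5212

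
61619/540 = 114 + 59/540= 114.11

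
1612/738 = 2 + 68/369 = 2.18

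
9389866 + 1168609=10558475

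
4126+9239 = 13365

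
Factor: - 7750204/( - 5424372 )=3^( - 2)*7^1*11^1 *89^(  -  1)*1693^( - 1)*25163^1=1937551/1356093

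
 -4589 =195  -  4784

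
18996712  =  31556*602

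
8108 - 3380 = 4728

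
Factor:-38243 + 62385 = 2^1  *  12071^1 =24142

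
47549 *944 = 44886256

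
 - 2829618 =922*( - 3069)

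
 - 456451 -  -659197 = 202746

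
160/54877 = 160/54877 = 0.00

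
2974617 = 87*34191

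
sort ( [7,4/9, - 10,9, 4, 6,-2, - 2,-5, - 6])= [- 10,  -  6, - 5, -2, -2,  4/9, 4,6,7, 9]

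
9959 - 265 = 9694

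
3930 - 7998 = - 4068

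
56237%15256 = 10469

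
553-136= 417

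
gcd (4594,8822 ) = 2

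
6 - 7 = - 1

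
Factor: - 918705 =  - 3^1*5^1 * 73^1 * 839^1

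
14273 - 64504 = -50231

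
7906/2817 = 2 + 2272/2817= 2.81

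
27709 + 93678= 121387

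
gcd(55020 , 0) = 55020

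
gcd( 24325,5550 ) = 25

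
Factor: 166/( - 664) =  - 2^( - 2)   =  -1/4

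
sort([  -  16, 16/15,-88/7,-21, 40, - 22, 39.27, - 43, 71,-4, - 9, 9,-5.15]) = [ - 43, - 22, - 21,-16, - 88/7, - 9, - 5.15,-4,16/15, 9, 39.27, 40 , 71 ] 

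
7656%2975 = 1706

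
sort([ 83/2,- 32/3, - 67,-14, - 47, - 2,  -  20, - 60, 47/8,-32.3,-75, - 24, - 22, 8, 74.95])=[ - 75, - 67, -60,-47,-32.3,-24, - 22,-20, - 14,-32/3, -2, 47/8,  8 , 83/2,  74.95]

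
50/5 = 10 = 10.00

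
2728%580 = 408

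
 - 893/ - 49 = 893/49 = 18.22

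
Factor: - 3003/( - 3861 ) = 3^( - 2 ) * 7^1 =7/9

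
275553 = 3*91851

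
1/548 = 1/548 = 0.00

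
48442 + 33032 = 81474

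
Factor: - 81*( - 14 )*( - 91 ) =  - 2^1*3^4*7^2*13^1 =- 103194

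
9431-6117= 3314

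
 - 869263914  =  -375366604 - 493897310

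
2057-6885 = - 4828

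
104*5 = 520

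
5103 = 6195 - 1092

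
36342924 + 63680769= 100023693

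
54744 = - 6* ( - 9124)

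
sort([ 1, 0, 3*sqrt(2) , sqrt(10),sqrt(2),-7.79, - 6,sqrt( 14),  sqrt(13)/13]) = [  -  7.79 ,-6 , 0,sqrt(13) /13,  1,sqrt( 2), sqrt( 10), sqrt(14 ),3*sqrt(2)] 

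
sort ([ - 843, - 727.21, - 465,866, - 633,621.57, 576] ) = [ - 843, - 727.21, - 633, - 465,  576,621.57 , 866 ]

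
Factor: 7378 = 2^1 *7^1*17^1*31^1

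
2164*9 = 19476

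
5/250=1/50=0.02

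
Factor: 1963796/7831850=2^1*5^ ( -2 )*13^ ( - 1 ) * 12049^( - 1 ) * 490949^1 = 981898/3915925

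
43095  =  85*507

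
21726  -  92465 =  - 70739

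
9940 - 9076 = 864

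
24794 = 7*3542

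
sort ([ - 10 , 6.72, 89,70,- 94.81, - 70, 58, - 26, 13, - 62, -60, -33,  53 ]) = [ -94.81, - 70,  -  62, - 60, - 33, - 26,-10, 6.72, 13,53, 58, 70,89]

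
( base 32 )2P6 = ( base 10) 2854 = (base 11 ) 2165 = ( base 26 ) 45k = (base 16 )B26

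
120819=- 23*(-5253)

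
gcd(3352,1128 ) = 8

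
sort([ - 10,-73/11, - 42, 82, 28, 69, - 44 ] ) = [ - 44, - 42, - 10, - 73/11, 28,69, 82]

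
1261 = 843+418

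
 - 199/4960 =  - 199/4960 = - 0.04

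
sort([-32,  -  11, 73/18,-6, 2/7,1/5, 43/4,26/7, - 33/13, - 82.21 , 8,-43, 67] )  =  [-82.21 , - 43, - 32,-11,-6, - 33/13, 1/5, 2/7, 26/7,73/18, 8,43/4, 67 ] 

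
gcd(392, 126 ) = 14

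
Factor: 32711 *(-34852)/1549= - 2^2*7^1*1549^(-1) *4673^1*8713^1 = - 1140043772/1549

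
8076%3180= 1716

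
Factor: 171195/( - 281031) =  - 5^1*101^1* 829^ ( - 1 )=- 505/829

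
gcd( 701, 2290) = 1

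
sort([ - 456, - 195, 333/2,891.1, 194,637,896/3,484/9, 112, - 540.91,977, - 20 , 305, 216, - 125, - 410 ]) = [- 540.91,-456 ,  -  410, - 195,-125, - 20 , 484/9, 112 , 333/2,  194,216 , 896/3,305,  637 , 891.1,977] 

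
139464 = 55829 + 83635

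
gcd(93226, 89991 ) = 1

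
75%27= 21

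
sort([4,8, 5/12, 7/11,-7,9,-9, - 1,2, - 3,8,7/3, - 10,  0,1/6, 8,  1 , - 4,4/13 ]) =[  -  10, - 9,  -  7, - 4,-3, -1,0,1/6,4/13,5/12,7/11, 1,2 , 7/3, 4,8,8,  8,9 ] 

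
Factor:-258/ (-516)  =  1/2 = 2^(-1)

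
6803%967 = 34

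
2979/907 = 2979/907 = 3.28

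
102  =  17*6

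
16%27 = 16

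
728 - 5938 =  - 5210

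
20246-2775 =17471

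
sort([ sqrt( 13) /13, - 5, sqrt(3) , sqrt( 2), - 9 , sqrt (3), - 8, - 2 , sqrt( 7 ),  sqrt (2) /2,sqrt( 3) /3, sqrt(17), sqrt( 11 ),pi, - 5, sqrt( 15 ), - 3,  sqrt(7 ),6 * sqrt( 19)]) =[ - 9, - 8, - 5,-5,- 3, - 2,sqrt (13 )/13, sqrt( 3 ) /3, sqrt( 2 )/2,sqrt( 2 ),sqrt( 3 ), sqrt( 3),sqrt( 7 ),  sqrt( 7),pi , sqrt(11) , sqrt( 15),  sqrt(17 ), 6*sqrt( 19 )]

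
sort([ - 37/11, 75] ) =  [-37/11,75 ]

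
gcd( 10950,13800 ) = 150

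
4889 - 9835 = -4946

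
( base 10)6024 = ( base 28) 7J4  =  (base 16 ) 1788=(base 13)2985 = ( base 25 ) 9FO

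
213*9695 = 2065035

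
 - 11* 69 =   -  759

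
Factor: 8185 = 5^1*1637^1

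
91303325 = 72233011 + 19070314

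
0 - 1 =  - 1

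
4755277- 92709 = 4662568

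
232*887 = 205784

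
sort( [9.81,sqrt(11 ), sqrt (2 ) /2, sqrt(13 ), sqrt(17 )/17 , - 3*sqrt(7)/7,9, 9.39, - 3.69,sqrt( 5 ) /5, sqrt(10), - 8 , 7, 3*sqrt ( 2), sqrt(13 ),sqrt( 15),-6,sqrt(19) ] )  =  [ - 8, - 6, - 3.69,-3*sqrt(  7)/7,  sqrt( 17)/17, sqrt( 5 )/5,sqrt( 2)/2,sqrt(10),sqrt(11),sqrt( 13),sqrt(13 ),sqrt( 15),3 * sqrt( 2),sqrt( 19),7,9,9.39,9.81]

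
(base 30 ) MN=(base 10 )683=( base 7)1664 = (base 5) 10213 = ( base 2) 1010101011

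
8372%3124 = 2124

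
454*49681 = 22555174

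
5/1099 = 5/1099 = 0.00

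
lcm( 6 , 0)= 0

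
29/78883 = 29/78883 = 0.00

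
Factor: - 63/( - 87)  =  3^1 * 7^1*29^(-1 ) = 21/29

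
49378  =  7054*7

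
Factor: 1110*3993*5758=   2^2*3^2 * 5^1 * 11^3*37^1*2879^1 = 25520780340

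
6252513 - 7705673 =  - 1453160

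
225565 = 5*45113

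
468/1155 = 156/385 =0.41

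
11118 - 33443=-22325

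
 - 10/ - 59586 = 5/29793 = 0.00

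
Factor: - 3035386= - 2^1*163^1*9311^1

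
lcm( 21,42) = 42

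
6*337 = 2022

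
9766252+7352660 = 17118912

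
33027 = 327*101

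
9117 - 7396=1721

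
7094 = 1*7094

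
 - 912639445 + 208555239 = - 704084206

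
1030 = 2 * 515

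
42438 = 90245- 47807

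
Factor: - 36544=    - 2^6  *  571^1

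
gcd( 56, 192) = 8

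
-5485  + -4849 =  - 10334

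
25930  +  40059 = 65989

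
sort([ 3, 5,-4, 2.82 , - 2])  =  [  -  4,  -  2, 2.82,3, 5]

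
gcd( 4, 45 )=1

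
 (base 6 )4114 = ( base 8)1616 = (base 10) 910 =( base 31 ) TB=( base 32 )SE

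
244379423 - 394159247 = -149779824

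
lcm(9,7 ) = 63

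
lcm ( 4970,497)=4970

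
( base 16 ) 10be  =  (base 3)12212202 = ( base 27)5nk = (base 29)52n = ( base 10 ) 4286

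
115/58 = 115/58= 1.98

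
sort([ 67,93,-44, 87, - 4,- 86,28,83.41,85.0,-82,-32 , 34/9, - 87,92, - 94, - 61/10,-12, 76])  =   [  -  94, - 87, - 86 ,  -  82, - 44,-32, - 12, - 61/10, - 4,34/9,28, 67,76,83.41,85.0, 87,92, 93 ]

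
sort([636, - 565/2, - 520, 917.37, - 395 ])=[ - 520, -395, - 565/2, 636,917.37] 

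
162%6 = 0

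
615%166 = 117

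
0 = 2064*0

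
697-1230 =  - 533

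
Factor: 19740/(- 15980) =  - 21/17 = - 3^1*7^1*17^( - 1) 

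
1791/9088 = 1791/9088 = 0.20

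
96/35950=48/17975 = 0.00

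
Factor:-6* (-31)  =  2^1*3^1 * 31^1 = 186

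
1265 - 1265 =0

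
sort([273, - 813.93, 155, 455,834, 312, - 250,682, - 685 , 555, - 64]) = [ - 813.93, - 685, - 250, - 64,155,  273,  312,455 , 555, 682,834]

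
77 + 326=403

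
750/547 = 750/547 = 1.37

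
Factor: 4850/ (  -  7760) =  - 2^( - 3)*5^1= - 5/8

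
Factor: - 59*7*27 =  - 3^3*7^1*59^1 = - 11151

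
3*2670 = 8010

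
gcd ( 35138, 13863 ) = 1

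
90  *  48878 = 4399020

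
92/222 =46/111 = 0.41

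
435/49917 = 145/16639 = 0.01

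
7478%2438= 164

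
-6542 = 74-6616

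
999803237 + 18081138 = 1017884375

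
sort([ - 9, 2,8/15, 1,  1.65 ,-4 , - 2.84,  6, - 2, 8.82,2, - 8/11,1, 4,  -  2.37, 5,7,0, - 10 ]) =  [ - 10, - 9, - 4, - 2.84, -2.37, - 2, - 8/11,0,  8/15,1, 1,1.65, 2, 2 , 4,5,6, 7,8.82 ]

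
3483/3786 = 1161/1262 = 0.92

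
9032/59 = 153+5/59 = 153.08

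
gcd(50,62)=2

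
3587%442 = 51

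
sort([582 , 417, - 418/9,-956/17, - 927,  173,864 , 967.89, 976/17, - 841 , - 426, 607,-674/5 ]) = [-927 , - 841,-426, - 674/5, - 956/17, - 418/9,976/17, 173 , 417,582, 607, 864,967.89]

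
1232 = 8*154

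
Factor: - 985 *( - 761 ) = 749585 =5^1*197^1*761^1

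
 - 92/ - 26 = 3 + 7/13 = 3.54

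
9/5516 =9/5516 = 0.00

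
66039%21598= 1245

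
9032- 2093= 6939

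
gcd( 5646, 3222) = 6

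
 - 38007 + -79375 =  - 117382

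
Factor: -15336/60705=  - 2^3*3^1*5^(  -  1 ) *19^( - 1 ) = - 24/95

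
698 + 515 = 1213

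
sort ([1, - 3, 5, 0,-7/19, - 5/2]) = [ - 3, - 5/2, - 7/19,  0, 1, 5 ]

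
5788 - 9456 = -3668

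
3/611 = 3/611 = 0.00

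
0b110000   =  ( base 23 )22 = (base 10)48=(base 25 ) 1N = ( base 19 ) 2a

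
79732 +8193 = 87925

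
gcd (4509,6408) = 9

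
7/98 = 1/14 = 0.07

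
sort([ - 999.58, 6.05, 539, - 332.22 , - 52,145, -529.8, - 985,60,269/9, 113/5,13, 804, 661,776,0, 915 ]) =[ - 999.58, - 985,-529.8,-332.22, - 52,0,6.05, 13, 113/5,269/9,60,145,539,661,776 , 804,915]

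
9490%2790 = 1120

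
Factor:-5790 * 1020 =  - 2^3*3^2*5^2*17^1*193^1 = - 5905800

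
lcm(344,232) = 9976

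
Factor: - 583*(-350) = 204050 =2^1*5^2 *7^1*11^1*53^1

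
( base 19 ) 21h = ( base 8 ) 1366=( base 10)758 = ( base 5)11013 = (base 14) 3C2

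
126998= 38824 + 88174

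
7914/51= 2638/17 = 155.18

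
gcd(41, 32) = 1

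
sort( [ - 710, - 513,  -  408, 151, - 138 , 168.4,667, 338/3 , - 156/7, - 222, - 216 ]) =[ - 710 , - 513, - 408, -222, - 216, - 138, -156/7 , 338/3, 151, 168.4,667 ]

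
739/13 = 56 + 11/13 = 56.85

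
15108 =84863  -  69755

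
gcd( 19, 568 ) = 1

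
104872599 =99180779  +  5691820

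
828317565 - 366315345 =462002220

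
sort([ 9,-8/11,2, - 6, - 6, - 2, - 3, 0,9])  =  [ - 6, -6, - 3,-2, - 8/11,  0, 2,9, 9] 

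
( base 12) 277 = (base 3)112001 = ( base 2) 101111011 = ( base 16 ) 17b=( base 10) 379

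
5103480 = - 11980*( - 426)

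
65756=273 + 65483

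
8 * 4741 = 37928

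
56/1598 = 28/799 = 0.04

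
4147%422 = 349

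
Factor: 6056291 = 23^1*59^1*4463^1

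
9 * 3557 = 32013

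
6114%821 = 367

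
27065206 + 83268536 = 110333742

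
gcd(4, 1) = 1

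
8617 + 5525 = 14142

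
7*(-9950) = -69650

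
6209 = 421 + 5788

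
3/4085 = 3/4085 = 0.00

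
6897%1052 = 585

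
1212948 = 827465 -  - 385483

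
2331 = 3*777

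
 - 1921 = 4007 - 5928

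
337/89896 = 337/89896  =  0.00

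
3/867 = 1/289 = 0.00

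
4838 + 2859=7697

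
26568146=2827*9398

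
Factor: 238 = 2^1*7^1*17^1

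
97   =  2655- 2558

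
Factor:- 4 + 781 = 777 = 3^1*7^1  *  37^1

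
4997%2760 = 2237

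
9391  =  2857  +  6534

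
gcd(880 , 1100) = 220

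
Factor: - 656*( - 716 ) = 2^6*41^1*179^1= 469696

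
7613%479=428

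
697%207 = 76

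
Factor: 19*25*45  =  3^2*5^3*19^1  =  21375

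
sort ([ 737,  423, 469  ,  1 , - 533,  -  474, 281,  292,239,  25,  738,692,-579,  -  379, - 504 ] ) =[ - 579, - 533, - 504,  -  474, - 379,1,25,239,281,  292, 423, 469,  692, 737,738]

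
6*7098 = 42588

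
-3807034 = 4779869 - 8586903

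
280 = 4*70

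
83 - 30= 53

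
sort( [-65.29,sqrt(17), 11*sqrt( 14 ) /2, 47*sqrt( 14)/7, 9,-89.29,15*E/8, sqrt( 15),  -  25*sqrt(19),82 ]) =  [ - 25*sqrt( 19), - 89.29,  -  65.29, sqrt( 15 ),sqrt (17), 15*E/8, 9, 11* sqrt (14)/2, 47*sqrt ( 14) /7, 82 ] 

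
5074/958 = 2537/479 = 5.30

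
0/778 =0 = 0.00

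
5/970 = 1/194 = 0.01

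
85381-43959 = 41422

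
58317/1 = 58317 = 58317.00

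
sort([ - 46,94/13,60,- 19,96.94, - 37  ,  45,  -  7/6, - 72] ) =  [ - 72, - 46 , - 37, - 19, - 7/6, 94/13, 45, 60, 96.94 ] 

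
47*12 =564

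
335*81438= 27281730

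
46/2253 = 46/2253 = 0.02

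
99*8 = 792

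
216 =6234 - 6018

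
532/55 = 9 + 37/55 = 9.67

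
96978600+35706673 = 132685273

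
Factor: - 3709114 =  - 2^1  *  761^1*2437^1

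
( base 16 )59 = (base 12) 75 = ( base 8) 131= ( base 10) 89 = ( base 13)6b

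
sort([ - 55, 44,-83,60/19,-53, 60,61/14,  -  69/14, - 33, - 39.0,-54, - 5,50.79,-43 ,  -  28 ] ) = [ - 83, - 55, - 54,-53, -43,-39.0,-33, - 28, - 5,  -  69/14, 60/19, 61/14 , 44,50.79,60 ]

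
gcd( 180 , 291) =3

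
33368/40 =4171/5 = 834.20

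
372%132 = 108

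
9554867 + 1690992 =11245859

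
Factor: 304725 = 3^1*5^2 * 17^1*239^1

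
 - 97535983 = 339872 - 97875855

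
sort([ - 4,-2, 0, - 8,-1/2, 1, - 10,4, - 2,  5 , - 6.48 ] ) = [-10, - 8 ,-6.48, - 4, - 2, - 2, - 1/2, 0, 1, 4, 5]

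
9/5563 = 9/5563= 0.00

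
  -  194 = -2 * 97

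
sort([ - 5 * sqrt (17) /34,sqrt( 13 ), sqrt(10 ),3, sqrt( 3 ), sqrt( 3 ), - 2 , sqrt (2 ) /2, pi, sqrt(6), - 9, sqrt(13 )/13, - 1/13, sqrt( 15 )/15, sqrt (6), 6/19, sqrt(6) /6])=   [ - 9,- 2, - 5*sqrt( 17)/34, - 1/13, sqrt( 15 )/15,sqrt(13 )/13, 6/19 , sqrt( 6 ) /6, sqrt(2 ) /2,  sqrt(3) , sqrt( 3 ),  sqrt(6 ), sqrt(6 ) , 3, pi, sqrt(10 ),sqrt(13)]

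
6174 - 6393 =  - 219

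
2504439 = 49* 51111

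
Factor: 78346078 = 2^1 * 5581^1*7019^1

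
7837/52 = 150 + 37/52=150.71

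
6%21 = 6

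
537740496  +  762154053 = 1299894549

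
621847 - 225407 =396440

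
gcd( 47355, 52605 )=105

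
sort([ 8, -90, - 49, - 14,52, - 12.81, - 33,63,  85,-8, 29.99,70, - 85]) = [ -90, -85,-49,-33, - 14,- 12.81  , - 8, 8,  29.99,52,63, 70, 85]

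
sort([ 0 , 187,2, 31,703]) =[ 0,2,31,187, 703]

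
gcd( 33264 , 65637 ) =297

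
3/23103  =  1/7701=0.00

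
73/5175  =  73/5175 = 0.01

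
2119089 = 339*6251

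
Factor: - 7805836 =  - 2^2*1951459^1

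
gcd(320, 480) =160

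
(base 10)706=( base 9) 864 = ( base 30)NG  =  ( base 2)1011000010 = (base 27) q4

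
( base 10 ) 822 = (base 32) PM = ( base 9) 1113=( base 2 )1100110110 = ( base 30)RC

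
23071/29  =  795 + 16/29 = 795.55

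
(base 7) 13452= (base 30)423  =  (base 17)CB8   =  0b111001001111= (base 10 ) 3663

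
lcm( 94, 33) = 3102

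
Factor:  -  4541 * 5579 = - 25334239  =  -  7^1*19^1*239^1 * 797^1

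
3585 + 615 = 4200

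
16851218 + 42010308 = 58861526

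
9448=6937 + 2511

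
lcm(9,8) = 72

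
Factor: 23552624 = 2^4*313^1*4703^1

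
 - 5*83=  - 415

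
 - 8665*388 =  - 3362020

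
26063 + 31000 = 57063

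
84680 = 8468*10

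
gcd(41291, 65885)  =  1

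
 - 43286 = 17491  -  60777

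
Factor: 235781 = 7^1*13^1*2591^1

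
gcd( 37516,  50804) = 4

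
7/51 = 7/51 =0.14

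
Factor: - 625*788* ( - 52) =25610000 = 2^4*5^4*13^1*197^1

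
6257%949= 563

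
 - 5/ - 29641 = 5/29641 = 0.00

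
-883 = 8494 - 9377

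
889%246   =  151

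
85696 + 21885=107581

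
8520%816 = 360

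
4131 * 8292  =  34254252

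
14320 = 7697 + 6623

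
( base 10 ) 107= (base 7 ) 212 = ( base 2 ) 1101011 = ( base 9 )128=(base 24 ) 4b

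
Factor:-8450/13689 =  - 2^1* 3^ ( - 4 )*5^2 = - 50/81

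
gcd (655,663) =1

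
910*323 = 293930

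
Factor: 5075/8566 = 2^( - 1 )*5^2* 7^1*29^1 * 4283^( - 1)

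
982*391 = 383962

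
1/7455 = 1/7455 = 0.00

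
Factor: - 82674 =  - 2^1*3^3*1531^1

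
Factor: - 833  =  -7^2*17^1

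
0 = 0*40980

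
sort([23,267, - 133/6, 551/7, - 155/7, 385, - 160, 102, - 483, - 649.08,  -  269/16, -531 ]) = [ - 649.08,- 531, - 483, - 160,-133/6 , -155/7 , - 269/16,23,551/7, 102,  267,  385]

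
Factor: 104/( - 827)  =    -  2^3*13^1*827^( - 1)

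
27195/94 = 27195/94 =289.31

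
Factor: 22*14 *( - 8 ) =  - 2^5*7^1*11^1 = - 2464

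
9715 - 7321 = 2394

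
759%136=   79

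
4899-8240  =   - 3341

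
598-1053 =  - 455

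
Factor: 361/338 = 2^(- 1 )*13^( - 2 )*19^2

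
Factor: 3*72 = 216 = 2^3*3^3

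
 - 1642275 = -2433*675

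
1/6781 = 1/6781 = 0.00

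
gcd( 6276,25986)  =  6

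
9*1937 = 17433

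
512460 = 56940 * 9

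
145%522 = 145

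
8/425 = 8/425 = 0.02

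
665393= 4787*139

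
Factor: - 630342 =-2^1*3^5*1297^1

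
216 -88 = 128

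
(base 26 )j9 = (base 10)503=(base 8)767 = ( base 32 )FN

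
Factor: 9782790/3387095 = 2^1 *3^1*23^(-1)*59^1*5527^1 * 29453^(  -  1) = 1956558/677419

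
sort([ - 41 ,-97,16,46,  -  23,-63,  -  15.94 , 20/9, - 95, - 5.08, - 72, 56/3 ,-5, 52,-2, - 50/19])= [  -  97,-95,-72, - 63, - 41,-23, - 15.94,-5.08,-5,  -  50/19, - 2, 20/9 , 16,56/3,46,52 ] 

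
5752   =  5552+200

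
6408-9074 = -2666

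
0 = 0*2220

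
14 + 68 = 82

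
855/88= 9+ 63/88 = 9.72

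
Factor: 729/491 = 3^6*491^( - 1 )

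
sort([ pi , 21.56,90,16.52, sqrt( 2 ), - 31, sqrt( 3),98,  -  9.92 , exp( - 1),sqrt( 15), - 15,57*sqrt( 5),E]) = [  -  31, - 15, - 9.92,exp( - 1 ),  sqrt(  2), sqrt(3),  E,pi,  sqrt( 15), 16.52,21.56 , 90 , 98,57*sqrt(5)]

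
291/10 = 29  +  1/10 = 29.10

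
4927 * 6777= 33390279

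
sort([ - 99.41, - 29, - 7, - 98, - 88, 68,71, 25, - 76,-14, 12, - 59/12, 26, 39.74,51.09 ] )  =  [ - 99.41, -98  , - 88, - 76,-29, - 14, - 7,-59/12,12,25, 26, 39.74,51.09, 68, 71] 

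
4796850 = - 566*( - 8475 )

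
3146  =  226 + 2920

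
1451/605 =2 + 241/605 = 2.40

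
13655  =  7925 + 5730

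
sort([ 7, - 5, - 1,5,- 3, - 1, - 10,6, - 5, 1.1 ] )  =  [ - 10, - 5, - 5, - 3, - 1,-1,1.1,5,6, 7]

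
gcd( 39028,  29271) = 9757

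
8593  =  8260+333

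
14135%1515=500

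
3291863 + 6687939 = 9979802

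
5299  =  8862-3563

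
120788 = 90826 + 29962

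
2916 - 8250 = -5334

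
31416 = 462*68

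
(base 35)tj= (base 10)1034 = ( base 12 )722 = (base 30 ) 14E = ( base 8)2012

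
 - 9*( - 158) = 1422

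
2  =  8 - 6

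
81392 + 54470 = 135862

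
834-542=292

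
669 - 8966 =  -8297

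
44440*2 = 88880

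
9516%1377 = 1254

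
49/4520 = 49/4520= 0.01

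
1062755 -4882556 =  - 3819801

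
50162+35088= 85250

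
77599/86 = 902  +  27/86 = 902.31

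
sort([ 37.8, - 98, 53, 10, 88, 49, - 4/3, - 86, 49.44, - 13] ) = [-98  ,- 86,-13, - 4/3 , 10, 37.8,49,49.44, 53 , 88] 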